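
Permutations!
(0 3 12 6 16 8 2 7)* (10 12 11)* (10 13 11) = (0 3 10 12 6 16 8 2 7)(11 13) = [3, 1, 7, 10, 4, 5, 16, 0, 2, 9, 12, 13, 6, 11, 14, 15, 8]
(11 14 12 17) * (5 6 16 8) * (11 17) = [0, 1, 2, 3, 4, 6, 16, 7, 5, 9, 10, 14, 11, 13, 12, 15, 8, 17] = (17)(5 6 16 8)(11 14 12)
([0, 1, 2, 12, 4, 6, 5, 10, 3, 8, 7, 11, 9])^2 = (3 9)(8 12)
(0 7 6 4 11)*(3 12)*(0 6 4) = [7, 1, 2, 12, 11, 5, 0, 4, 8, 9, 10, 6, 3] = (0 7 4 11 6)(3 12)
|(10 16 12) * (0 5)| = |(0 5)(10 16 12)| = 6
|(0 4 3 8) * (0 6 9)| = |(0 4 3 8 6 9)| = 6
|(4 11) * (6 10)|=2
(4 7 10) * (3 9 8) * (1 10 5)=(1 10 4 7 5)(3 9 8)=[0, 10, 2, 9, 7, 1, 6, 5, 3, 8, 4]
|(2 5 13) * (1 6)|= 6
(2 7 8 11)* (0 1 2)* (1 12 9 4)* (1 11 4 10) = (0 12 9 10 1 2 7 8 4 11) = [12, 2, 7, 3, 11, 5, 6, 8, 4, 10, 1, 0, 9]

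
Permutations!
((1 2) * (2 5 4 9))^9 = ((1 5 4 9 2))^9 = (1 2 9 4 5)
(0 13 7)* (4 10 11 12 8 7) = [13, 1, 2, 3, 10, 5, 6, 0, 7, 9, 11, 12, 8, 4] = (0 13 4 10 11 12 8 7)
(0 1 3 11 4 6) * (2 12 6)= (0 1 3 11 4 2 12 6)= [1, 3, 12, 11, 2, 5, 0, 7, 8, 9, 10, 4, 6]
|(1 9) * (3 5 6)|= |(1 9)(3 5 6)|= 6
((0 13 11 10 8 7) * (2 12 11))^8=((0 13 2 12 11 10 8 7))^8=(13)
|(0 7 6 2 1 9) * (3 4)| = |(0 7 6 2 1 9)(3 4)| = 6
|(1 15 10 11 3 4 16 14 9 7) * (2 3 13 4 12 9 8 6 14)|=|(1 15 10 11 13 4 16 2 3 12 9 7)(6 14 8)|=12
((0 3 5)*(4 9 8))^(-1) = ((0 3 5)(4 9 8))^(-1) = (0 5 3)(4 8 9)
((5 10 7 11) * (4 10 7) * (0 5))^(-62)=((0 5 7 11)(4 10))^(-62)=(0 7)(5 11)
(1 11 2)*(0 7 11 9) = [7, 9, 1, 3, 4, 5, 6, 11, 8, 0, 10, 2] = (0 7 11 2 1 9)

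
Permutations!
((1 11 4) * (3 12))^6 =(12)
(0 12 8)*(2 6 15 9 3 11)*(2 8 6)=(0 12 6 15 9 3 11 8)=[12, 1, 2, 11, 4, 5, 15, 7, 0, 3, 10, 8, 6, 13, 14, 9]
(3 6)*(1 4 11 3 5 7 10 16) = (1 4 11 3 6 5 7 10 16) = [0, 4, 2, 6, 11, 7, 5, 10, 8, 9, 16, 3, 12, 13, 14, 15, 1]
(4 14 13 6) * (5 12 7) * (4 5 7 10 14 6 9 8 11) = (4 6 5 12 10 14 13 9 8 11) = [0, 1, 2, 3, 6, 12, 5, 7, 11, 8, 14, 4, 10, 9, 13]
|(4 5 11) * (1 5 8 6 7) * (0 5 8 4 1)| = |(0 5 11 1 8 6 7)| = 7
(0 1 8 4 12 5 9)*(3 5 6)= [1, 8, 2, 5, 12, 9, 3, 7, 4, 0, 10, 11, 6]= (0 1 8 4 12 6 3 5 9)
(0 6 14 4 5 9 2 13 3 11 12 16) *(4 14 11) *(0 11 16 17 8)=(0 6 16 11 12 17 8)(2 13 3 4 5 9)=[6, 1, 13, 4, 5, 9, 16, 7, 0, 2, 10, 12, 17, 3, 14, 15, 11, 8]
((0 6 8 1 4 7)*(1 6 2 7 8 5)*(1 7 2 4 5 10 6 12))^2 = (0 8 1 7 4 12 5) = ((0 4 8 12 1 5 7)(6 10))^2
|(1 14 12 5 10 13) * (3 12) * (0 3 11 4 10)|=12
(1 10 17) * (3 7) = [0, 10, 2, 7, 4, 5, 6, 3, 8, 9, 17, 11, 12, 13, 14, 15, 16, 1] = (1 10 17)(3 7)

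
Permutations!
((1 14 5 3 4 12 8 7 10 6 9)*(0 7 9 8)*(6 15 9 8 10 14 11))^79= (0 14 3 12 7 5 4)(1 11 6 10 15 9)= ((0 7 14 5 3 4 12)(1 11 6 10 15 9))^79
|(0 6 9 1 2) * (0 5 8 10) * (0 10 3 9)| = 6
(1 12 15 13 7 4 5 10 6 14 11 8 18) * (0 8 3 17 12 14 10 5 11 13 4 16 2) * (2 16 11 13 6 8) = (0 2)(1 14 6 10 8 18)(3 17 12 15 4 13 7 11) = [2, 14, 0, 17, 13, 5, 10, 11, 18, 9, 8, 3, 15, 7, 6, 4, 16, 12, 1]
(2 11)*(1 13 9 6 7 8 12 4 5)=(1 13 9 6 7 8 12 4 5)(2 11)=[0, 13, 11, 3, 5, 1, 7, 8, 12, 6, 10, 2, 4, 9]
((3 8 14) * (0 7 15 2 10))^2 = (0 15 10 7 2)(3 14 8)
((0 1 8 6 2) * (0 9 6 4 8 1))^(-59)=((2 9 6)(4 8))^(-59)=(2 9 6)(4 8)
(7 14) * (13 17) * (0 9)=(0 9)(7 14)(13 17)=[9, 1, 2, 3, 4, 5, 6, 14, 8, 0, 10, 11, 12, 17, 7, 15, 16, 13]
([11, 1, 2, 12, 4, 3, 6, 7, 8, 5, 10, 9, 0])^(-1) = (0 12 3 5 9 11)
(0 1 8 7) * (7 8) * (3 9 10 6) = (0 1 7)(3 9 10 6) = [1, 7, 2, 9, 4, 5, 3, 0, 8, 10, 6]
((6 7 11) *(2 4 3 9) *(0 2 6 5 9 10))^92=((0 2 4 3 10)(5 9 6 7 11))^92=(0 4 10 2 3)(5 6 11 9 7)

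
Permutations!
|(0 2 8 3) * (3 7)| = |(0 2 8 7 3)| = 5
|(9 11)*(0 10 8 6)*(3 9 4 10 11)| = 6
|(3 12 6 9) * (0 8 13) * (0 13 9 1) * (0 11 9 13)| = 6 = |(0 8 13)(1 11 9 3 12 6)|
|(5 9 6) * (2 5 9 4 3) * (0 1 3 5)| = |(0 1 3 2)(4 5)(6 9)| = 4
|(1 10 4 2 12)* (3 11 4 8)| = |(1 10 8 3 11 4 2 12)| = 8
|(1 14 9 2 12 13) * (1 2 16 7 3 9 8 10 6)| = 60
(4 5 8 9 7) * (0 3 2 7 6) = [3, 1, 7, 2, 5, 8, 0, 4, 9, 6] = (0 3 2 7 4 5 8 9 6)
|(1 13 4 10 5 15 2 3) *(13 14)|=9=|(1 14 13 4 10 5 15 2 3)|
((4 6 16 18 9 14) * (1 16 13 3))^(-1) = (1 3 13 6 4 14 9 18 16)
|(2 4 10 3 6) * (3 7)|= 6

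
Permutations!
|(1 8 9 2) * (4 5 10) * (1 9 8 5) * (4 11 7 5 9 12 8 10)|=10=|(1 9 2 12 8 10 11 7 5 4)|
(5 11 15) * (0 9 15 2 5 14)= (0 9 15 14)(2 5 11)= [9, 1, 5, 3, 4, 11, 6, 7, 8, 15, 10, 2, 12, 13, 0, 14]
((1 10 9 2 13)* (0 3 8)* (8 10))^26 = (0 10 2 1)(3 9 13 8)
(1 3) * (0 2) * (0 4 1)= (0 2 4 1 3)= [2, 3, 4, 0, 1]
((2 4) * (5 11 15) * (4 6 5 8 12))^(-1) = ((2 6 5 11 15 8 12 4))^(-1) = (2 4 12 8 15 11 5 6)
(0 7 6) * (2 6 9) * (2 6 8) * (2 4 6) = (0 7 9 2 8 4 6) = [7, 1, 8, 3, 6, 5, 0, 9, 4, 2]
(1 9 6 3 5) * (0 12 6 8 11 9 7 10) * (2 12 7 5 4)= (0 7 10)(1 5)(2 12 6 3 4)(8 11 9)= [7, 5, 12, 4, 2, 1, 3, 10, 11, 8, 0, 9, 6]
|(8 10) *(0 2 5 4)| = |(0 2 5 4)(8 10)| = 4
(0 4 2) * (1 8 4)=[1, 8, 0, 3, 2, 5, 6, 7, 4]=(0 1 8 4 2)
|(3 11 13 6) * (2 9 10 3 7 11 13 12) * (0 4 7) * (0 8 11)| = |(0 4 7)(2 9 10 3 13 6 8 11 12)| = 9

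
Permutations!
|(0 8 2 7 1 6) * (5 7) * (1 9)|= 8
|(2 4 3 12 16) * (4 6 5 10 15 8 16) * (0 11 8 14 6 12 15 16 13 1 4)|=|(0 11 8 13 1 4 3 15 14 6 5 10 16 2 12)|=15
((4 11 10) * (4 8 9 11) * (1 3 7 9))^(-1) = ((1 3 7 9 11 10 8))^(-1) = (1 8 10 11 9 7 3)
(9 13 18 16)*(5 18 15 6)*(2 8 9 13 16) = (2 8 9 16 13 15 6 5 18) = [0, 1, 8, 3, 4, 18, 5, 7, 9, 16, 10, 11, 12, 15, 14, 6, 13, 17, 2]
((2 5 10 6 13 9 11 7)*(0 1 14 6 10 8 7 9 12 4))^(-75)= (0 14 13 4 1 6 12)(2 5 8 7)(9 11)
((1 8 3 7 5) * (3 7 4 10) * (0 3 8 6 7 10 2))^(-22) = (10)(0 4)(1 7)(2 3)(5 6)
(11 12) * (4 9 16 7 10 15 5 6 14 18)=[0, 1, 2, 3, 9, 6, 14, 10, 8, 16, 15, 12, 11, 13, 18, 5, 7, 17, 4]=(4 9 16 7 10 15 5 6 14 18)(11 12)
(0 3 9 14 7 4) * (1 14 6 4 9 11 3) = (0 1 14 7 9 6 4)(3 11) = [1, 14, 2, 11, 0, 5, 4, 9, 8, 6, 10, 3, 12, 13, 7]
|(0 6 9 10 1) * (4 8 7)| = 15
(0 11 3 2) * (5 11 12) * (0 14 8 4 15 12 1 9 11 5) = [1, 9, 14, 2, 15, 5, 6, 7, 4, 11, 10, 3, 0, 13, 8, 12] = (0 1 9 11 3 2 14 8 4 15 12)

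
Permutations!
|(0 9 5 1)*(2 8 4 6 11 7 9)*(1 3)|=11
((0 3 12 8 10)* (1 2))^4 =((0 3 12 8 10)(1 2))^4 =(0 10 8 12 3)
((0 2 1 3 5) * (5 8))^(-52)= (0 1 8)(2 3 5)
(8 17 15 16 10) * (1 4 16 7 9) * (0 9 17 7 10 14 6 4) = [9, 0, 2, 3, 16, 5, 4, 17, 7, 1, 8, 11, 12, 13, 6, 10, 14, 15] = (0 9 1)(4 16 14 6)(7 17 15 10 8)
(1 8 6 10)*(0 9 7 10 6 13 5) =(0 9 7 10 1 8 13 5) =[9, 8, 2, 3, 4, 0, 6, 10, 13, 7, 1, 11, 12, 5]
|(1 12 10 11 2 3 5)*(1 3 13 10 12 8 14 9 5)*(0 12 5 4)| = 36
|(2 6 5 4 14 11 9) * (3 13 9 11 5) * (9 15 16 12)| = 24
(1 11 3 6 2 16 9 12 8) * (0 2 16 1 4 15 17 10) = (0 2 1 11 3 6 16 9 12 8 4 15 17 10) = [2, 11, 1, 6, 15, 5, 16, 7, 4, 12, 0, 3, 8, 13, 14, 17, 9, 10]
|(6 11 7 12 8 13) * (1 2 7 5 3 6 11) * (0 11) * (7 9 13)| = |(0 11 5 3 6 1 2 9 13)(7 12 8)| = 9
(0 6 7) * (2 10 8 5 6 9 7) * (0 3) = (0 9 7 3)(2 10 8 5 6) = [9, 1, 10, 0, 4, 6, 2, 3, 5, 7, 8]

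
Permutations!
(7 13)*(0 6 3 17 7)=(0 6 3 17 7 13)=[6, 1, 2, 17, 4, 5, 3, 13, 8, 9, 10, 11, 12, 0, 14, 15, 16, 7]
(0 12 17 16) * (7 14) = (0 12 17 16)(7 14) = [12, 1, 2, 3, 4, 5, 6, 14, 8, 9, 10, 11, 17, 13, 7, 15, 0, 16]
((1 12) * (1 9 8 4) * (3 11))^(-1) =(1 4 8 9 12)(3 11)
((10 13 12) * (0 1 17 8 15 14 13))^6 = (0 13 8)(1 12 15)(10 14 17)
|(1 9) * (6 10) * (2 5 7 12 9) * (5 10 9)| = |(1 2 10 6 9)(5 7 12)| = 15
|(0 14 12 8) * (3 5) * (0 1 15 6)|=|(0 14 12 8 1 15 6)(3 5)|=14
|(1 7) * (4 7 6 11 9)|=6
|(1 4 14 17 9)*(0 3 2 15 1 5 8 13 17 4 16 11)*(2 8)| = |(0 3 8 13 17 9 5 2 15 1 16 11)(4 14)| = 12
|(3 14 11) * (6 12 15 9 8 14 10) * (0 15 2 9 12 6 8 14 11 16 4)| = |(0 15 12 2 9 14 16 4)(3 10 8 11)| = 8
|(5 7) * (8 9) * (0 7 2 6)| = 10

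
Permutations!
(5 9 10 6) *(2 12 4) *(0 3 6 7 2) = [3, 1, 12, 6, 0, 9, 5, 2, 8, 10, 7, 11, 4] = (0 3 6 5 9 10 7 2 12 4)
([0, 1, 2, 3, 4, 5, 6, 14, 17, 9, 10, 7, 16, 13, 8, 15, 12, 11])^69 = [0, 1, 2, 3, 4, 5, 6, 11, 14, 9, 10, 17, 16, 13, 7, 15, 12, 8]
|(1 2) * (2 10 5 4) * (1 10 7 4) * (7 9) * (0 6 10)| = |(0 6 10 5 1 9 7 4 2)| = 9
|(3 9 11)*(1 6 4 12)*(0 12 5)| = |(0 12 1 6 4 5)(3 9 11)| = 6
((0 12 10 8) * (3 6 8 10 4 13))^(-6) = ((0 12 4 13 3 6 8))^(-6) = (0 12 4 13 3 6 8)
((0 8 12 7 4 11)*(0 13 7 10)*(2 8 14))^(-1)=((0 14 2 8 12 10)(4 11 13 7))^(-1)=(0 10 12 8 2 14)(4 7 13 11)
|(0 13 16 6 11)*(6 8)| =|(0 13 16 8 6 11)| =6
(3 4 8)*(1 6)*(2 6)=(1 2 6)(3 4 8)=[0, 2, 6, 4, 8, 5, 1, 7, 3]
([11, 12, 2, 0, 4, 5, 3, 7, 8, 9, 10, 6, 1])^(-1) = (0 3 6 11)(1 12)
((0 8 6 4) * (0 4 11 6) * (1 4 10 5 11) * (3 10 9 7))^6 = ((0 8)(1 4 9 7 3 10 5 11 6))^6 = (1 5 7)(3 4 11)(6 10 9)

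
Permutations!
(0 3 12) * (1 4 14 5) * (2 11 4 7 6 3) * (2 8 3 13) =(0 8 3 12)(1 7 6 13 2 11 4 14 5) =[8, 7, 11, 12, 14, 1, 13, 6, 3, 9, 10, 4, 0, 2, 5]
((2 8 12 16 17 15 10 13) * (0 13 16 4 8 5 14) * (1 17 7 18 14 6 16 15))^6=(0 7 5)(2 14 16)(6 13 18)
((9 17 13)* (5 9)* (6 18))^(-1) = ((5 9 17 13)(6 18))^(-1) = (5 13 17 9)(6 18)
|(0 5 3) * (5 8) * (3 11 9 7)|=7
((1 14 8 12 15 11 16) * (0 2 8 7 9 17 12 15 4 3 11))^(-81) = ((0 2 8 15)(1 14 7 9 17 12 4 3 11 16))^(-81) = (0 15 8 2)(1 16 11 3 4 12 17 9 7 14)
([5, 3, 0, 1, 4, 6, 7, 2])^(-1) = [2, 3, 7, 1, 4, 0, 5, 6]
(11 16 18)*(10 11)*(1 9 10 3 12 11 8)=(1 9 10 8)(3 12 11 16 18)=[0, 9, 2, 12, 4, 5, 6, 7, 1, 10, 8, 16, 11, 13, 14, 15, 18, 17, 3]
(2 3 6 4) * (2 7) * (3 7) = (2 7)(3 6 4) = [0, 1, 7, 6, 3, 5, 4, 2]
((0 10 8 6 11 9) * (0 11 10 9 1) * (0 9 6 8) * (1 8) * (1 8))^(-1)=(0 10 6)(1 11 9)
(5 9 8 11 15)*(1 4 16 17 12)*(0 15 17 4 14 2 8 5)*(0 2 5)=[15, 14, 8, 3, 16, 9, 6, 7, 11, 0, 10, 17, 1, 13, 5, 2, 4, 12]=(0 15 2 8 11 17 12 1 14 5 9)(4 16)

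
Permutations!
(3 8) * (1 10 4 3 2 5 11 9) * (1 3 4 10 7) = (1 7)(2 5 11 9 3 8) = [0, 7, 5, 8, 4, 11, 6, 1, 2, 3, 10, 9]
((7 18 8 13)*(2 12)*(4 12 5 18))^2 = ((2 5 18 8 13 7 4 12))^2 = (2 18 13 4)(5 8 7 12)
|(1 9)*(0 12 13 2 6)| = 10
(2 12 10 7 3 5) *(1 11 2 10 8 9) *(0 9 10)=[9, 11, 12, 5, 4, 0, 6, 3, 10, 1, 7, 2, 8]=(0 9 1 11 2 12 8 10 7 3 5)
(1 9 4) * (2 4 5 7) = (1 9 5 7 2 4) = [0, 9, 4, 3, 1, 7, 6, 2, 8, 5]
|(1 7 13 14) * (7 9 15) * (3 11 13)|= |(1 9 15 7 3 11 13 14)|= 8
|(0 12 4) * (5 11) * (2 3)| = 6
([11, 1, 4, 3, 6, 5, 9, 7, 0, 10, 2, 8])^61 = (0 11 8)(2 4 6 9 10)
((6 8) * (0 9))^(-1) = (0 9)(6 8)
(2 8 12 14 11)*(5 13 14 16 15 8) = [0, 1, 5, 3, 4, 13, 6, 7, 12, 9, 10, 2, 16, 14, 11, 8, 15] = (2 5 13 14 11)(8 12 16 15)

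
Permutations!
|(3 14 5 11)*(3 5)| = |(3 14)(5 11)| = 2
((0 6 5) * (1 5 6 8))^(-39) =((0 8 1 5))^(-39) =(0 8 1 5)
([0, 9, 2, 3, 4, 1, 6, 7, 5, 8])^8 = (9)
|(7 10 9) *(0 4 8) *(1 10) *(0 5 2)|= 20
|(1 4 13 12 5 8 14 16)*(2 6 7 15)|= |(1 4 13 12 5 8 14 16)(2 6 7 15)|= 8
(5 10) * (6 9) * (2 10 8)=(2 10 5 8)(6 9)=[0, 1, 10, 3, 4, 8, 9, 7, 2, 6, 5]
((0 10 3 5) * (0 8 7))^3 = ((0 10 3 5 8 7))^3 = (0 5)(3 7)(8 10)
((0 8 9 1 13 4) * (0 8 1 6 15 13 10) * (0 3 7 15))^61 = ((0 1 10 3 7 15 13 4 8 9 6))^61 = (0 13 1 4 10 8 3 9 7 6 15)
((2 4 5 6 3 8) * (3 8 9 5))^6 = (2 8 6 5 9 3 4)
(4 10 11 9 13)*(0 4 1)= (0 4 10 11 9 13 1)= [4, 0, 2, 3, 10, 5, 6, 7, 8, 13, 11, 9, 12, 1]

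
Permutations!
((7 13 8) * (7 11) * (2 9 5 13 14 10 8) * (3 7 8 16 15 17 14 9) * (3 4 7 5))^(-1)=(2 13 5 3 9 7 4)(8 11)(10 14 17 15 16)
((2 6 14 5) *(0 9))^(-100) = (14)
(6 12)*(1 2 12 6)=(1 2 12)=[0, 2, 12, 3, 4, 5, 6, 7, 8, 9, 10, 11, 1]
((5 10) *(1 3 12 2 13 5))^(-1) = (1 10 5 13 2 12 3)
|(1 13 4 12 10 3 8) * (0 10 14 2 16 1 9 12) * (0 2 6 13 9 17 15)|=18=|(0 10 3 8 17 15)(1 9 12 14 6 13 4 2 16)|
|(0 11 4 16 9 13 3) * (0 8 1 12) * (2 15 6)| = 30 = |(0 11 4 16 9 13 3 8 1 12)(2 15 6)|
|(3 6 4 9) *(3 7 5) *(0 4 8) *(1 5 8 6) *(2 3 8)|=9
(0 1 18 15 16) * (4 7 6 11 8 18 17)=(0 1 17 4 7 6 11 8 18 15 16)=[1, 17, 2, 3, 7, 5, 11, 6, 18, 9, 10, 8, 12, 13, 14, 16, 0, 4, 15]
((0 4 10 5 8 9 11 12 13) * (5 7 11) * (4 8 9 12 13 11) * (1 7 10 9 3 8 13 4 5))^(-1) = (0 13)(1 9 4 11 12 8 3 5 7)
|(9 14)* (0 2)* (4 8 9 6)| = 10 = |(0 2)(4 8 9 14 6)|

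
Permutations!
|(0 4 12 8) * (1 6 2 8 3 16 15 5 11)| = |(0 4 12 3 16 15 5 11 1 6 2 8)| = 12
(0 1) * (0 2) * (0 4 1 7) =(0 7)(1 2 4) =[7, 2, 4, 3, 1, 5, 6, 0]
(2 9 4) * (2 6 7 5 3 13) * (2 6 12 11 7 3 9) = [0, 1, 2, 13, 12, 9, 3, 5, 8, 4, 10, 7, 11, 6] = (3 13 6)(4 12 11 7 5 9)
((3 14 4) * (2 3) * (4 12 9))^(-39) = ((2 3 14 12 9 4))^(-39) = (2 12)(3 9)(4 14)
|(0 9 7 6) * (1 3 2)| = |(0 9 7 6)(1 3 2)| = 12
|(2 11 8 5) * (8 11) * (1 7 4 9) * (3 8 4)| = |(11)(1 7 3 8 5 2 4 9)| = 8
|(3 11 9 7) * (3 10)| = |(3 11 9 7 10)| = 5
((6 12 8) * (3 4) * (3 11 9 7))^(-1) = ((3 4 11 9 7)(6 12 8))^(-1) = (3 7 9 11 4)(6 8 12)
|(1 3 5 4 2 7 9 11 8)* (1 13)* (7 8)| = |(1 3 5 4 2 8 13)(7 9 11)| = 21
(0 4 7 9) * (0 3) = [4, 1, 2, 0, 7, 5, 6, 9, 8, 3] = (0 4 7 9 3)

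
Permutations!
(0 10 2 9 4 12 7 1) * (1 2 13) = (0 10 13 1)(2 9 4 12 7) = [10, 0, 9, 3, 12, 5, 6, 2, 8, 4, 13, 11, 7, 1]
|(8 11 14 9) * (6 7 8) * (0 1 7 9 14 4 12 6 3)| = 10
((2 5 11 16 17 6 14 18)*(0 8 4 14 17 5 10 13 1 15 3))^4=((0 8 4 14 18 2 10 13 1 15 3)(5 11 16)(6 17))^4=(0 18 1 8 2 15 4 10 3 14 13)(5 11 16)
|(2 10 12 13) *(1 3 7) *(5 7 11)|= |(1 3 11 5 7)(2 10 12 13)|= 20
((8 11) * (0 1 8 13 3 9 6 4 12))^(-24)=(0 9 8 4 13)(1 6 11 12 3)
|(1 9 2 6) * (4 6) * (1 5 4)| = 3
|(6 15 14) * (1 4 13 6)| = 6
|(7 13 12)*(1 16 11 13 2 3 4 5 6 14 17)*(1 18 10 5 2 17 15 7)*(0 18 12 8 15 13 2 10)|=16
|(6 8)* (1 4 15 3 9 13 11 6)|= |(1 4 15 3 9 13 11 6 8)|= 9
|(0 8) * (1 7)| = 2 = |(0 8)(1 7)|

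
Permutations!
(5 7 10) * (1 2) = (1 2)(5 7 10) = [0, 2, 1, 3, 4, 7, 6, 10, 8, 9, 5]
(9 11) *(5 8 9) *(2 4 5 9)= [0, 1, 4, 3, 5, 8, 6, 7, 2, 11, 10, 9]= (2 4 5 8)(9 11)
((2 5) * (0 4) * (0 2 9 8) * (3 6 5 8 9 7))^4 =(9)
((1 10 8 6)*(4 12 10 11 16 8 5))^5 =((1 11 16 8 6)(4 12 10 5))^5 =(16)(4 12 10 5)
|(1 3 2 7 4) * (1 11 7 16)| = 12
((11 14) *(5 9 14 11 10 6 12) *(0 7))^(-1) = (0 7)(5 12 6 10 14 9)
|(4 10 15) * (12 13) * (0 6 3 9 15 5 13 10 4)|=|(0 6 3 9 15)(5 13 12 10)|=20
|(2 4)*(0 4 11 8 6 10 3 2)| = |(0 4)(2 11 8 6 10 3)| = 6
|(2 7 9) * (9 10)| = 4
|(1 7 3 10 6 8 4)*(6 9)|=8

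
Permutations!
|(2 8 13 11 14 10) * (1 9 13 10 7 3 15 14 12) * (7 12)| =|(1 9 13 11 7 3 15 14 12)(2 8 10)| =9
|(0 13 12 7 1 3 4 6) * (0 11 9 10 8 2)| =13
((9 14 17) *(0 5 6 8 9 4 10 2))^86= (0 17 6 10 9)(2 14 5 4 8)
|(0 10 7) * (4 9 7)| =5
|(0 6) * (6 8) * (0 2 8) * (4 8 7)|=5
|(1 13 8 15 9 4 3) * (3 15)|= |(1 13 8 3)(4 15 9)|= 12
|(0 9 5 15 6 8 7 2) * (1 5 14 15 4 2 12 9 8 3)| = |(0 8 7 12 9 14 15 6 3 1 5 4 2)| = 13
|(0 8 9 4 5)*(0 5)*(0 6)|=|(0 8 9 4 6)|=5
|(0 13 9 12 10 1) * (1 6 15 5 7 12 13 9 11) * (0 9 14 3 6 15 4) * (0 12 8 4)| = 28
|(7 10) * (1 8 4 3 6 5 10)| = |(1 8 4 3 6 5 10 7)| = 8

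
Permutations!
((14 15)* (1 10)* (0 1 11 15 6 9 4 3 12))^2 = ((0 1 10 11 15 14 6 9 4 3 12))^2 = (0 10 15 6 4 12 1 11 14 9 3)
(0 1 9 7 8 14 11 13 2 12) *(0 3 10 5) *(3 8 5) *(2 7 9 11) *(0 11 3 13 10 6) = (0 1 3 6)(2 12 8 14)(5 11 10 13 7) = [1, 3, 12, 6, 4, 11, 0, 5, 14, 9, 13, 10, 8, 7, 2]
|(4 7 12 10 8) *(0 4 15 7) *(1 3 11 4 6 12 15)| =18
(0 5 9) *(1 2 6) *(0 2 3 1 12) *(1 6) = (0 5 9 2 1 3 6 12) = [5, 3, 1, 6, 4, 9, 12, 7, 8, 2, 10, 11, 0]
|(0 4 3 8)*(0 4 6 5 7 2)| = 15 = |(0 6 5 7 2)(3 8 4)|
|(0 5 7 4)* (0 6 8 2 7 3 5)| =10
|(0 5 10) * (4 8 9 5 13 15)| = |(0 13 15 4 8 9 5 10)| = 8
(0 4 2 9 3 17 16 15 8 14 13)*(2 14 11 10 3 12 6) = (0 4 14 13)(2 9 12 6)(3 17 16 15 8 11 10) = [4, 1, 9, 17, 14, 5, 2, 7, 11, 12, 3, 10, 6, 0, 13, 8, 15, 16]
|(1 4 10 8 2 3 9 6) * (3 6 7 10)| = |(1 4 3 9 7 10 8 2 6)| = 9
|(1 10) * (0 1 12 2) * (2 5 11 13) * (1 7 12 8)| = 21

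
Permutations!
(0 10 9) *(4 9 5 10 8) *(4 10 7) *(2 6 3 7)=(0 8 10 5 2 6 3 7 4 9)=[8, 1, 6, 7, 9, 2, 3, 4, 10, 0, 5]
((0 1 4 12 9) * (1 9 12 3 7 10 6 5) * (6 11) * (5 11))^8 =(12)(1 3 10)(4 7 5)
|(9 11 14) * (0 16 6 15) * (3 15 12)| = |(0 16 6 12 3 15)(9 11 14)| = 6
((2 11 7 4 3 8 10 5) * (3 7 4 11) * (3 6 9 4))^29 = (2 5 10 8 3 11 7 4 9 6)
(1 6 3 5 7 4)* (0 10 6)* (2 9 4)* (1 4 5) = (0 10 6 3 1)(2 9 5 7) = [10, 0, 9, 1, 4, 7, 3, 2, 8, 5, 6]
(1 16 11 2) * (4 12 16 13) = (1 13 4 12 16 11 2) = [0, 13, 1, 3, 12, 5, 6, 7, 8, 9, 10, 2, 16, 4, 14, 15, 11]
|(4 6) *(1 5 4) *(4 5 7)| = |(1 7 4 6)| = 4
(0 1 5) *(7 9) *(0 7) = (0 1 5 7 9) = [1, 5, 2, 3, 4, 7, 6, 9, 8, 0]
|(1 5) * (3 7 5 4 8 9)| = |(1 4 8 9 3 7 5)| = 7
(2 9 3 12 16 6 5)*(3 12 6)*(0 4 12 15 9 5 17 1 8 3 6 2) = (0 4 12 16 6 17 1 8 3 2 5)(9 15) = [4, 8, 5, 2, 12, 0, 17, 7, 3, 15, 10, 11, 16, 13, 14, 9, 6, 1]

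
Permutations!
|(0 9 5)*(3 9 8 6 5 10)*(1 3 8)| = 8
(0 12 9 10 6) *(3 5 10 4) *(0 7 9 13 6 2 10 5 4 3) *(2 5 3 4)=(0 12 13 6 7 9 4)(2 10 5 3)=[12, 1, 10, 2, 0, 3, 7, 9, 8, 4, 5, 11, 13, 6]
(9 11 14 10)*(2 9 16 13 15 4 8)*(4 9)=(2 4 8)(9 11 14 10 16 13 15)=[0, 1, 4, 3, 8, 5, 6, 7, 2, 11, 16, 14, 12, 15, 10, 9, 13]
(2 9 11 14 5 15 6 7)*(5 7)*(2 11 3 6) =(2 9 3 6 5 15)(7 11 14) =[0, 1, 9, 6, 4, 15, 5, 11, 8, 3, 10, 14, 12, 13, 7, 2]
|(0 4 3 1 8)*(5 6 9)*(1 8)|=|(0 4 3 8)(5 6 9)|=12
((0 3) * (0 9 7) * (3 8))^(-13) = ((0 8 3 9 7))^(-13) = (0 3 7 8 9)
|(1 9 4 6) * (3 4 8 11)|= |(1 9 8 11 3 4 6)|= 7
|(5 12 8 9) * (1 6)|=4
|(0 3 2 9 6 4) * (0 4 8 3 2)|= |(0 2 9 6 8 3)|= 6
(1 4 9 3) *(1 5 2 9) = [0, 4, 9, 5, 1, 2, 6, 7, 8, 3] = (1 4)(2 9 3 5)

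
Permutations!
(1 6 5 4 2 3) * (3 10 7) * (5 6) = [0, 5, 10, 1, 2, 4, 6, 3, 8, 9, 7] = (1 5 4 2 10 7 3)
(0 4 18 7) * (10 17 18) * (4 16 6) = (0 16 6 4 10 17 18 7) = [16, 1, 2, 3, 10, 5, 4, 0, 8, 9, 17, 11, 12, 13, 14, 15, 6, 18, 7]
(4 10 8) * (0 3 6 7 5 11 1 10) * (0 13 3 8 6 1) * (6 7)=[8, 10, 2, 1, 13, 11, 6, 5, 4, 9, 7, 0, 12, 3]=(0 8 4 13 3 1 10 7 5 11)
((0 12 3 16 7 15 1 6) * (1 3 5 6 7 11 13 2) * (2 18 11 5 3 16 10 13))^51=(0 7 13 6 1 10 5 2 3 16 11 12 15 18)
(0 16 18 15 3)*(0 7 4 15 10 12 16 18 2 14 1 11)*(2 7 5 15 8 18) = (0 2 14 1 11)(3 5 15)(4 8 18 10 12 16 7) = [2, 11, 14, 5, 8, 15, 6, 4, 18, 9, 12, 0, 16, 13, 1, 3, 7, 17, 10]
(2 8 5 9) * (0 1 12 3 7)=[1, 12, 8, 7, 4, 9, 6, 0, 5, 2, 10, 11, 3]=(0 1 12 3 7)(2 8 5 9)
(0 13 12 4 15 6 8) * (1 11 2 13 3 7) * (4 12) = (0 3 7 1 11 2 13 4 15 6 8) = [3, 11, 13, 7, 15, 5, 8, 1, 0, 9, 10, 2, 12, 4, 14, 6]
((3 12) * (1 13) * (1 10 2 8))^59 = (1 8 2 10 13)(3 12)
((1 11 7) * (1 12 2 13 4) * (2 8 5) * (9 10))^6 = (1 2 12)(4 5 7)(8 11 13)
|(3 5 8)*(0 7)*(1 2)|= 6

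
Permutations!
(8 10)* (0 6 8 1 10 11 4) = [6, 10, 2, 3, 0, 5, 8, 7, 11, 9, 1, 4] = (0 6 8 11 4)(1 10)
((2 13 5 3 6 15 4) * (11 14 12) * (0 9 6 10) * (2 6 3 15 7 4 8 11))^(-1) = ((0 9 3 10)(2 13 5 15 8 11 14 12)(4 6 7))^(-1) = (0 10 3 9)(2 12 14 11 8 15 5 13)(4 7 6)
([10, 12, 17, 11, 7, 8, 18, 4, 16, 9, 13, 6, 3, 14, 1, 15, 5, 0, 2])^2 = [13, 3, 0, 6, 4, 16, 2, 7, 5, 9, 14, 18, 11, 1, 12, 15, 8, 10, 17]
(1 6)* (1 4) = (1 6 4) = [0, 6, 2, 3, 1, 5, 4]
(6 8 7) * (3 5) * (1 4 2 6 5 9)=(1 4 2 6 8 7 5 3 9)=[0, 4, 6, 9, 2, 3, 8, 5, 7, 1]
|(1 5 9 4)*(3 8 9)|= |(1 5 3 8 9 4)|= 6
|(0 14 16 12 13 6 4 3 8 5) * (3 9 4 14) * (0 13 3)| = |(3 8 5 13 6 14 16 12)(4 9)| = 8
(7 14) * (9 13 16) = (7 14)(9 13 16) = [0, 1, 2, 3, 4, 5, 6, 14, 8, 13, 10, 11, 12, 16, 7, 15, 9]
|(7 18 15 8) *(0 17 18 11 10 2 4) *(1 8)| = 11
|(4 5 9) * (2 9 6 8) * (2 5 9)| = 6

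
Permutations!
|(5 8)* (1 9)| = 2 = |(1 9)(5 8)|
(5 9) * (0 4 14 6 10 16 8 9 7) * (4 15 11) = (0 15 11 4 14 6 10 16 8 9 5 7) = [15, 1, 2, 3, 14, 7, 10, 0, 9, 5, 16, 4, 12, 13, 6, 11, 8]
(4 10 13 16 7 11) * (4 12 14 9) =(4 10 13 16 7 11 12 14 9) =[0, 1, 2, 3, 10, 5, 6, 11, 8, 4, 13, 12, 14, 16, 9, 15, 7]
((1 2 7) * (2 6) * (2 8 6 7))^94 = ((1 7)(6 8))^94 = (8)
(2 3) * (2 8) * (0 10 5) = [10, 1, 3, 8, 4, 0, 6, 7, 2, 9, 5] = (0 10 5)(2 3 8)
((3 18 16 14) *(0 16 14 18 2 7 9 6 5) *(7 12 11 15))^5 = ((0 16 18 14 3 2 12 11 15 7 9 6 5))^5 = (0 2 9 18 11 5 3 7 16 12 6 14 15)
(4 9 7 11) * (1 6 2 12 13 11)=(1 6 2 12 13 11 4 9 7)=[0, 6, 12, 3, 9, 5, 2, 1, 8, 7, 10, 4, 13, 11]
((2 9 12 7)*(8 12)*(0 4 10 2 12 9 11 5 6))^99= (0 4 10 2 11 5 6)(7 12)(8 9)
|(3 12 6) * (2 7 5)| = 3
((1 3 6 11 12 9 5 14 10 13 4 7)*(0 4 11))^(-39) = (0 1)(3 4)(5 13 9 10 12 14 11)(6 7)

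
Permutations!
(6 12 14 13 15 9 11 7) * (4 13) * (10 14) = (4 13 15 9 11 7 6 12 10 14) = [0, 1, 2, 3, 13, 5, 12, 6, 8, 11, 14, 7, 10, 15, 4, 9]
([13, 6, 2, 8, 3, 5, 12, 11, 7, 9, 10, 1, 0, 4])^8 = (0 6 11 8 4)(1 7 3 13 12)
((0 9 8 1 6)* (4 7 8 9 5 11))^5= (0 8 11 6 7 5 1 4)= ((0 5 11 4 7 8 1 6))^5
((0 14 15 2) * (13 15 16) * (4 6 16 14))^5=(0 15 16 4 2 13 6)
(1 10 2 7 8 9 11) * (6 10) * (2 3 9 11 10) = (1 6 2 7 8 11)(3 9 10) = [0, 6, 7, 9, 4, 5, 2, 8, 11, 10, 3, 1]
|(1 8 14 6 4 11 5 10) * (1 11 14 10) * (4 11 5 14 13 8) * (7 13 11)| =|(1 4 11 14 6 7 13 8 10 5)| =10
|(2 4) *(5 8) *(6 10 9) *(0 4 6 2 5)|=|(0 4 5 8)(2 6 10 9)|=4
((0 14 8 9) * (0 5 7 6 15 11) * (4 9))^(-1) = ((0 14 8 4 9 5 7 6 15 11))^(-1) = (0 11 15 6 7 5 9 4 8 14)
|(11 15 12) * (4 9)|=6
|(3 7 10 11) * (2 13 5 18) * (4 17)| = 4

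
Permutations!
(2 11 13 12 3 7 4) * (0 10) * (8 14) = (0 10)(2 11 13 12 3 7 4)(8 14) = [10, 1, 11, 7, 2, 5, 6, 4, 14, 9, 0, 13, 3, 12, 8]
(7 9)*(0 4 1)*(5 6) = (0 4 1)(5 6)(7 9) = [4, 0, 2, 3, 1, 6, 5, 9, 8, 7]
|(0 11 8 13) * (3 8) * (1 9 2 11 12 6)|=|(0 12 6 1 9 2 11 3 8 13)|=10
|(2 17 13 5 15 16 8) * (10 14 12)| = 21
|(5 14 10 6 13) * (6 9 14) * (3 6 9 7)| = |(3 6 13 5 9 14 10 7)| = 8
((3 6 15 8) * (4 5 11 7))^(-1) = ((3 6 15 8)(4 5 11 7))^(-1) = (3 8 15 6)(4 7 11 5)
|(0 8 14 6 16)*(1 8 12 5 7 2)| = |(0 12 5 7 2 1 8 14 6 16)| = 10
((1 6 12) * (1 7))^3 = (1 7 12 6)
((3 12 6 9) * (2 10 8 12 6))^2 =(2 8)(3 9 6)(10 12)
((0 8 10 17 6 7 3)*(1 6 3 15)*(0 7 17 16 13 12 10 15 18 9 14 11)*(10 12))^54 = ((0 8 15 1 6 17 3 7 18 9 14 11)(10 16 13))^54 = (0 3)(1 9)(6 14)(7 8)(11 17)(15 18)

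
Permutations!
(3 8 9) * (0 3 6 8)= (0 3)(6 8 9)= [3, 1, 2, 0, 4, 5, 8, 7, 9, 6]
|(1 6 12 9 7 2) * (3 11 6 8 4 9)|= 12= |(1 8 4 9 7 2)(3 11 6 12)|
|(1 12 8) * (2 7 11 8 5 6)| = 8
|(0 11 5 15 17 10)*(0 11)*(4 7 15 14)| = 8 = |(4 7 15 17 10 11 5 14)|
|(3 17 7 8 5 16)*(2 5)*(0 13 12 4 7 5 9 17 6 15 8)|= |(0 13 12 4 7)(2 9 17 5 16 3 6 15 8)|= 45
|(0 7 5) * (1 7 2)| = 5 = |(0 2 1 7 5)|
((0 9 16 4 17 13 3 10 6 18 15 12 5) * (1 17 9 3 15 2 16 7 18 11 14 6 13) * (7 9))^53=((0 3 10 13 15 12 5)(1 17)(2 16 4 7 18)(6 11 14))^53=(0 15 3 12 10 5 13)(1 17)(2 7 16 18 4)(6 14 11)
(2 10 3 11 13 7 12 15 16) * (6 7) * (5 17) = (2 10 3 11 13 6 7 12 15 16)(5 17) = [0, 1, 10, 11, 4, 17, 7, 12, 8, 9, 3, 13, 15, 6, 14, 16, 2, 5]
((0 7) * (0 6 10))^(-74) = (0 6)(7 10)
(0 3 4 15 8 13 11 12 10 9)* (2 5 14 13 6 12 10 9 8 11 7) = (0 3 4 15 11 10 8 6 12 9)(2 5 14 13 7) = [3, 1, 5, 4, 15, 14, 12, 2, 6, 0, 8, 10, 9, 7, 13, 11]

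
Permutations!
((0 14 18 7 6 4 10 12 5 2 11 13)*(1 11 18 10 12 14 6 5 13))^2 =(0 4 13 6 12)(2 7)(5 18)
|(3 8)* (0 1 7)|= 6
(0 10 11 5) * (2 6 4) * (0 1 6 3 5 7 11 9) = [10, 6, 3, 5, 2, 1, 4, 11, 8, 0, 9, 7] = (0 10 9)(1 6 4 2 3 5)(7 11)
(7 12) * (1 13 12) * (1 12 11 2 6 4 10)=(1 13 11 2 6 4 10)(7 12)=[0, 13, 6, 3, 10, 5, 4, 12, 8, 9, 1, 2, 7, 11]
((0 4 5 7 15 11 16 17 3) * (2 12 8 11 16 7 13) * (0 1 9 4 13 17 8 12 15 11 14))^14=((0 13 2 15 16 8 14)(1 9 4 5 17 3)(7 11))^14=(1 4 17)(3 9 5)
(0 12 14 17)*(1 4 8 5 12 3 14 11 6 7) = (0 3 14 17)(1 4 8 5 12 11 6 7) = [3, 4, 2, 14, 8, 12, 7, 1, 5, 9, 10, 6, 11, 13, 17, 15, 16, 0]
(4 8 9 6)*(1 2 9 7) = (1 2 9 6 4 8 7) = [0, 2, 9, 3, 8, 5, 4, 1, 7, 6]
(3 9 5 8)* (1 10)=[0, 10, 2, 9, 4, 8, 6, 7, 3, 5, 1]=(1 10)(3 9 5 8)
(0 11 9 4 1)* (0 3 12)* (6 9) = (0 11 6 9 4 1 3 12) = [11, 3, 2, 12, 1, 5, 9, 7, 8, 4, 10, 6, 0]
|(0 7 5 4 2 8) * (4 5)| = 5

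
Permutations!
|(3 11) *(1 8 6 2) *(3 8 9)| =|(1 9 3 11 8 6 2)| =7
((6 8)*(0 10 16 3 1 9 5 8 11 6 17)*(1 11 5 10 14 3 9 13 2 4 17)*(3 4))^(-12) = (17)(1 11)(2 5)(3 8)(6 13)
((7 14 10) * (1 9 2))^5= (1 2 9)(7 10 14)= ((1 9 2)(7 14 10))^5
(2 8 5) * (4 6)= [0, 1, 8, 3, 6, 2, 4, 7, 5]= (2 8 5)(4 6)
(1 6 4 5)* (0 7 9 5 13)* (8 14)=(0 7 9 5 1 6 4 13)(8 14)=[7, 6, 2, 3, 13, 1, 4, 9, 14, 5, 10, 11, 12, 0, 8]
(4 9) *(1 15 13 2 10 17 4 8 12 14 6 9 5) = [0, 15, 10, 3, 5, 1, 9, 7, 12, 8, 17, 11, 14, 2, 6, 13, 16, 4] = (1 15 13 2 10 17 4 5)(6 9 8 12 14)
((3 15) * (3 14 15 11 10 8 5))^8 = (15)(3 8 11 5 10)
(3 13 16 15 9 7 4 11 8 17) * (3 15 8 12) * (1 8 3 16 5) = [0, 8, 2, 13, 11, 1, 6, 4, 17, 7, 10, 12, 16, 5, 14, 9, 3, 15] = (1 8 17 15 9 7 4 11 12 16 3 13 5)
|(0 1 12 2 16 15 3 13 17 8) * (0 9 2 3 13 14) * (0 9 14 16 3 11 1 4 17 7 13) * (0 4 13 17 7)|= |(0 13)(1 12 11)(2 3 16 15 4 7 17 8 14 9)|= 30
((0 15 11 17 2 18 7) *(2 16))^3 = ((0 15 11 17 16 2 18 7))^3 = (0 17 18 15 16 7 11 2)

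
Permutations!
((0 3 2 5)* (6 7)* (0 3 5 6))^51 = (0 2)(3 7)(5 6)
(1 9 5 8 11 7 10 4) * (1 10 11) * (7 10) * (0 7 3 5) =(0 7 11 10 4 3 5 8 1 9) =[7, 9, 2, 5, 3, 8, 6, 11, 1, 0, 4, 10]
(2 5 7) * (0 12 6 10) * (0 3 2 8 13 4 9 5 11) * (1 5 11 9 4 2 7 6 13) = (0 12 13 2 9 11)(1 5 6 10 3 7 8) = [12, 5, 9, 7, 4, 6, 10, 8, 1, 11, 3, 0, 13, 2]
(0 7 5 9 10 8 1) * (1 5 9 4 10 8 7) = (0 1)(4 10 7 9 8 5) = [1, 0, 2, 3, 10, 4, 6, 9, 5, 8, 7]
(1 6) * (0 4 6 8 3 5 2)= [4, 8, 0, 5, 6, 2, 1, 7, 3]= (0 4 6 1 8 3 5 2)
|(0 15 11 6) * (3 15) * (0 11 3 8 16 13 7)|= 10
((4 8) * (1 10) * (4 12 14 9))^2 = (4 12 9 8 14)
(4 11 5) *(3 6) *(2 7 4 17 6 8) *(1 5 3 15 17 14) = (1 5 14)(2 7 4 11 3 8)(6 15 17) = [0, 5, 7, 8, 11, 14, 15, 4, 2, 9, 10, 3, 12, 13, 1, 17, 16, 6]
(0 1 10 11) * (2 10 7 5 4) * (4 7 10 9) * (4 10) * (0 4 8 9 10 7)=[1, 8, 10, 3, 2, 0, 6, 5, 9, 7, 11, 4]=(0 1 8 9 7 5)(2 10 11 4)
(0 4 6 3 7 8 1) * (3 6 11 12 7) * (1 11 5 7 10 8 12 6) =(0 4 5 7 12 10 8 11 6 1) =[4, 0, 2, 3, 5, 7, 1, 12, 11, 9, 8, 6, 10]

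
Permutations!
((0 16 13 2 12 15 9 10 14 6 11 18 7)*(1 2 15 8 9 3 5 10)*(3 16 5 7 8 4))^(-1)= ((0 5 10 14 6 11 18 8 9 1 2 12 4 3 7)(13 15 16))^(-1)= (0 7 3 4 12 2 1 9 8 18 11 6 14 10 5)(13 16 15)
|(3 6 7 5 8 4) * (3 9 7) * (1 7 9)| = |(9)(1 7 5 8 4)(3 6)| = 10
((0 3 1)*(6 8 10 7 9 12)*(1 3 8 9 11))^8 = (0 10 11)(1 8 7)(6 12 9)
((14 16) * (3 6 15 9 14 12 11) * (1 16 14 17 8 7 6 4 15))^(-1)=((1 16 12 11 3 4 15 9 17 8 7 6))^(-1)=(1 6 7 8 17 9 15 4 3 11 12 16)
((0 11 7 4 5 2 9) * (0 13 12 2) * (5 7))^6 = ((0 11 5)(2 9 13 12)(4 7))^6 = (2 13)(9 12)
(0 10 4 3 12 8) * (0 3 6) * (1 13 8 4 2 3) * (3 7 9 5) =[10, 13, 7, 12, 6, 3, 0, 9, 1, 5, 2, 11, 4, 8] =(0 10 2 7 9 5 3 12 4 6)(1 13 8)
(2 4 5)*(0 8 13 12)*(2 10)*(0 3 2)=[8, 1, 4, 2, 5, 10, 6, 7, 13, 9, 0, 11, 3, 12]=(0 8 13 12 3 2 4 5 10)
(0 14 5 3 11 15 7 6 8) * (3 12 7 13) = (0 14 5 12 7 6 8)(3 11 15 13) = [14, 1, 2, 11, 4, 12, 8, 6, 0, 9, 10, 15, 7, 3, 5, 13]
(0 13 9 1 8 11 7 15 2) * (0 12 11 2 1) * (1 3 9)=(0 13 1 8 2 12 11 7 15 3 9)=[13, 8, 12, 9, 4, 5, 6, 15, 2, 0, 10, 7, 11, 1, 14, 3]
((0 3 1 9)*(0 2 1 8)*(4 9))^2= (0 8 3)(1 9)(2 4)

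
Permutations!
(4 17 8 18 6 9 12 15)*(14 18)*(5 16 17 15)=(4 15)(5 16 17 8 14 18 6 9 12)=[0, 1, 2, 3, 15, 16, 9, 7, 14, 12, 10, 11, 5, 13, 18, 4, 17, 8, 6]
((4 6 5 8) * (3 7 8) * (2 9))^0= ((2 9)(3 7 8 4 6 5))^0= (9)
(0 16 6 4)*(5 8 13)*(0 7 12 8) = (0 16 6 4 7 12 8 13 5) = [16, 1, 2, 3, 7, 0, 4, 12, 13, 9, 10, 11, 8, 5, 14, 15, 6]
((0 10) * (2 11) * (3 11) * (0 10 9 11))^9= ((0 9 11 2 3))^9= (0 3 2 11 9)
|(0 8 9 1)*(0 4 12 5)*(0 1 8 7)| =4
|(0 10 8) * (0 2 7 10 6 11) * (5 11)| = |(0 6 5 11)(2 7 10 8)| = 4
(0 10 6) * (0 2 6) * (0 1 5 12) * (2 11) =[10, 5, 6, 3, 4, 12, 11, 7, 8, 9, 1, 2, 0] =(0 10 1 5 12)(2 6 11)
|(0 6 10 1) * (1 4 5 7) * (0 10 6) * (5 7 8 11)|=|(1 10 4 7)(5 8 11)|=12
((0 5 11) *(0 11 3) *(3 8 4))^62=(11)(0 8 3 5 4)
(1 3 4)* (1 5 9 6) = (1 3 4 5 9 6) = [0, 3, 2, 4, 5, 9, 1, 7, 8, 6]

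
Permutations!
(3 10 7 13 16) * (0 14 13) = (0 14 13 16 3 10 7) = [14, 1, 2, 10, 4, 5, 6, 0, 8, 9, 7, 11, 12, 16, 13, 15, 3]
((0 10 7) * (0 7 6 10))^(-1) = (6 10)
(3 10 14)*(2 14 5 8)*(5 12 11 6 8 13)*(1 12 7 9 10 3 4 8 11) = [0, 12, 14, 3, 8, 13, 11, 9, 2, 10, 7, 6, 1, 5, 4] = (1 12)(2 14 4 8)(5 13)(6 11)(7 9 10)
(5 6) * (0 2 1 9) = (0 2 1 9)(5 6) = [2, 9, 1, 3, 4, 6, 5, 7, 8, 0]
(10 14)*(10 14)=(14)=[0, 1, 2, 3, 4, 5, 6, 7, 8, 9, 10, 11, 12, 13, 14]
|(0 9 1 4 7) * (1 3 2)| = 7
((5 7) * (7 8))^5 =(5 7 8)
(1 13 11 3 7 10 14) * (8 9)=(1 13 11 3 7 10 14)(8 9)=[0, 13, 2, 7, 4, 5, 6, 10, 9, 8, 14, 3, 12, 11, 1]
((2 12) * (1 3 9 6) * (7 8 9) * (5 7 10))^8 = ((1 3 10 5 7 8 9 6)(2 12))^8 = (12)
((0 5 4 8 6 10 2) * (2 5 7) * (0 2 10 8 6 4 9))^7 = ((0 7 10 5 9)(4 6 8))^7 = (0 10 9 7 5)(4 6 8)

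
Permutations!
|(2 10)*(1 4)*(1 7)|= |(1 4 7)(2 10)|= 6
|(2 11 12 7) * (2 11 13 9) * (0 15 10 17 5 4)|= |(0 15 10 17 5 4)(2 13 9)(7 11 12)|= 6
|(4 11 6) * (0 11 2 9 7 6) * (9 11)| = 7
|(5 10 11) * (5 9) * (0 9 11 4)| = 5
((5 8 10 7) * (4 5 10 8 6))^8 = ((4 5 6)(7 10))^8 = (10)(4 6 5)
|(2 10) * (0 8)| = 2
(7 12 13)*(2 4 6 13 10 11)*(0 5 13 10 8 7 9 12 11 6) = (0 5 13 9 12 8 7 11 2 4)(6 10) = [5, 1, 4, 3, 0, 13, 10, 11, 7, 12, 6, 2, 8, 9]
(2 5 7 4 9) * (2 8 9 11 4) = (2 5 7)(4 11)(8 9) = [0, 1, 5, 3, 11, 7, 6, 2, 9, 8, 10, 4]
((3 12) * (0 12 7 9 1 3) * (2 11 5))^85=(0 12)(1 3 7 9)(2 11 5)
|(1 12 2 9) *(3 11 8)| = 12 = |(1 12 2 9)(3 11 8)|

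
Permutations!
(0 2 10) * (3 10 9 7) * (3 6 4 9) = (0 2 3 10)(4 9 7 6) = [2, 1, 3, 10, 9, 5, 4, 6, 8, 7, 0]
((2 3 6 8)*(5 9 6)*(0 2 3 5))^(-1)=((0 2 5 9 6 8 3))^(-1)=(0 3 8 6 9 5 2)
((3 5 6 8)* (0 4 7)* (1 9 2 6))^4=((0 4 7)(1 9 2 6 8 3 5))^4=(0 4 7)(1 8 9 3 2 5 6)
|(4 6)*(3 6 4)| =|(3 6)| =2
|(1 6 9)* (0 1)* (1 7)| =|(0 7 1 6 9)| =5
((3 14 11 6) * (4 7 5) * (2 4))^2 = (2 7)(3 11)(4 5)(6 14)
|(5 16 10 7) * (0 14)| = |(0 14)(5 16 10 7)| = 4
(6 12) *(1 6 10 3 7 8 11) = (1 6 12 10 3 7 8 11) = [0, 6, 2, 7, 4, 5, 12, 8, 11, 9, 3, 1, 10]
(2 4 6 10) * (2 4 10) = (2 10 4 6) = [0, 1, 10, 3, 6, 5, 2, 7, 8, 9, 4]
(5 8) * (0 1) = [1, 0, 2, 3, 4, 8, 6, 7, 5] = (0 1)(5 8)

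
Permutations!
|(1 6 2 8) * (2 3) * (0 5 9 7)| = 20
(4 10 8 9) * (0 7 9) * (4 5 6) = (0 7 9 5 6 4 10 8) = [7, 1, 2, 3, 10, 6, 4, 9, 0, 5, 8]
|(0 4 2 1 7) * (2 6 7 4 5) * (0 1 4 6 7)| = |(0 5 2 4 7 1 6)| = 7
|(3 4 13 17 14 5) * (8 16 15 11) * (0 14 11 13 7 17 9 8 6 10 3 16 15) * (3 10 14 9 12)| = 15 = |(0 9 8 15 13 12 3 4 7 17 11 6 14 5 16)|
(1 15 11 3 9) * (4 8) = (1 15 11 3 9)(4 8) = [0, 15, 2, 9, 8, 5, 6, 7, 4, 1, 10, 3, 12, 13, 14, 11]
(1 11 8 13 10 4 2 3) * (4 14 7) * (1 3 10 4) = [0, 11, 10, 3, 2, 5, 6, 1, 13, 9, 14, 8, 12, 4, 7] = (1 11 8 13 4 2 10 14 7)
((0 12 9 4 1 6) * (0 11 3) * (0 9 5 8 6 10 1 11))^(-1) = ((0 12 5 8 6)(1 10)(3 9 4 11))^(-1) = (0 6 8 5 12)(1 10)(3 11 4 9)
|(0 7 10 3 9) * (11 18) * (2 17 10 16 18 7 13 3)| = 12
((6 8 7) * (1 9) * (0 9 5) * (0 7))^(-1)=(0 8 6 7 5 1 9)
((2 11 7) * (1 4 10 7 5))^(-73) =((1 4 10 7 2 11 5))^(-73) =(1 2 4 11 10 5 7)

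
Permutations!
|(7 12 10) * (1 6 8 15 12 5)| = 8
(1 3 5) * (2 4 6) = (1 3 5)(2 4 6) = [0, 3, 4, 5, 6, 1, 2]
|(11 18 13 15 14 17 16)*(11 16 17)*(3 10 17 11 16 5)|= 10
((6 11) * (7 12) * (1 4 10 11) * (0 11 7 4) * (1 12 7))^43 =(0 11 6 12 4 10 1)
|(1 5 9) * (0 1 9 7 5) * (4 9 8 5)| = 10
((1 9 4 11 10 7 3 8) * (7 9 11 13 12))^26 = (1 12 10 3 4)(7 9 8 13 11) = ((1 11 10 9 4 13 12 7 3 8))^26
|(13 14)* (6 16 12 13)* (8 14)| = 6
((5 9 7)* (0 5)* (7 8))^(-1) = (0 7 8 9 5)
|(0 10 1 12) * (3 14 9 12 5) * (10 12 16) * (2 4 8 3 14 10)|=|(0 12)(1 5 14 9 16 2 4 8 3 10)|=10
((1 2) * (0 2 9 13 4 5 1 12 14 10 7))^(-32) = ((0 2 12 14 10 7)(1 9 13 4 5))^(-32) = (0 10 12)(1 4 9 5 13)(2 7 14)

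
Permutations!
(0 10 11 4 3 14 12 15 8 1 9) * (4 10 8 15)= [8, 9, 2, 14, 3, 5, 6, 7, 1, 0, 11, 10, 4, 13, 12, 15]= (15)(0 8 1 9)(3 14 12 4)(10 11)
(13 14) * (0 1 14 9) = [1, 14, 2, 3, 4, 5, 6, 7, 8, 0, 10, 11, 12, 9, 13] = (0 1 14 13 9)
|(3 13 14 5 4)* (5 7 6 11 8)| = |(3 13 14 7 6 11 8 5 4)| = 9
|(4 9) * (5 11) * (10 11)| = 6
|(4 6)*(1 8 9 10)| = |(1 8 9 10)(4 6)| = 4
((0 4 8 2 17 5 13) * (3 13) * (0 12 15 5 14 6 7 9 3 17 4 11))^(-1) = (0 11)(2 8 4)(3 9 7 6 14 17 5 15 12 13)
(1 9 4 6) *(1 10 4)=(1 9)(4 6 10)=[0, 9, 2, 3, 6, 5, 10, 7, 8, 1, 4]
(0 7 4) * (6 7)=(0 6 7 4)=[6, 1, 2, 3, 0, 5, 7, 4]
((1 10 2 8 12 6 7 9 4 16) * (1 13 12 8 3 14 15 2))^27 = (1 10)(2 15 14 3)(4 9 7 6 12 13 16)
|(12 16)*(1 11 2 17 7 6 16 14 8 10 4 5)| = 13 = |(1 11 2 17 7 6 16 12 14 8 10 4 5)|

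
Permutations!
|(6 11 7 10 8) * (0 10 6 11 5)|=|(0 10 8 11 7 6 5)|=7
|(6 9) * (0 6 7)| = 4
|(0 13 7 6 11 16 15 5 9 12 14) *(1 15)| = |(0 13 7 6 11 16 1 15 5 9 12 14)| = 12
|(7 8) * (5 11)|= 2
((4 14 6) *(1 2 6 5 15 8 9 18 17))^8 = ((1 2 6 4 14 5 15 8 9 18 17))^8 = (1 9 5 6 17 8 14 2 18 15 4)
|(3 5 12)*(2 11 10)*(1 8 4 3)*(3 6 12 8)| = 21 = |(1 3 5 8 4 6 12)(2 11 10)|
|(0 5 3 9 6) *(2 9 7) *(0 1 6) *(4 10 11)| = |(0 5 3 7 2 9)(1 6)(4 10 11)| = 6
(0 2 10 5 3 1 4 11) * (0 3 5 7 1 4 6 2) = (1 6 2 10 7)(3 4 11) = [0, 6, 10, 4, 11, 5, 2, 1, 8, 9, 7, 3]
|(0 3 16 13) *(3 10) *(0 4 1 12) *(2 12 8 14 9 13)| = 6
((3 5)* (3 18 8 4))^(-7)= (3 8 5 4 18)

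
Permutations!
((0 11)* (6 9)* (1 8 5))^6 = ((0 11)(1 8 5)(6 9))^6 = (11)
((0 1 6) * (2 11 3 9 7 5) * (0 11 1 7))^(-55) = ((0 7 5 2 1 6 11 3 9))^(-55) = (0 9 3 11 6 1 2 5 7)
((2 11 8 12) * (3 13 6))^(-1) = ((2 11 8 12)(3 13 6))^(-1) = (2 12 8 11)(3 6 13)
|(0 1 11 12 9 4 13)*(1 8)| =|(0 8 1 11 12 9 4 13)| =8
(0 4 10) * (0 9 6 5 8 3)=[4, 1, 2, 0, 10, 8, 5, 7, 3, 6, 9]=(0 4 10 9 6 5 8 3)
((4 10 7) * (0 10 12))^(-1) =((0 10 7 4 12))^(-1) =(0 12 4 7 10)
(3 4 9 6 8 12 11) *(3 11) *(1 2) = [0, 2, 1, 4, 9, 5, 8, 7, 12, 6, 10, 11, 3] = (1 2)(3 4 9 6 8 12)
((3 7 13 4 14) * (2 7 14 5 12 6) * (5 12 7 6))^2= ((2 6)(3 14)(4 12 5 7 13))^2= (14)(4 5 13 12 7)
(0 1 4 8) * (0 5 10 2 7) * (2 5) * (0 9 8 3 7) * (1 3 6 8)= (0 3 7 9 1 4 6 8 2)(5 10)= [3, 4, 0, 7, 6, 10, 8, 9, 2, 1, 5]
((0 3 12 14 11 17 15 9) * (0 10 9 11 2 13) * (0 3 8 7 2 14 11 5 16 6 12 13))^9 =((0 8 7 2)(3 13)(5 16 6 12 11 17 15)(9 10))^9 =(0 8 7 2)(3 13)(5 6 11 15 16 12 17)(9 10)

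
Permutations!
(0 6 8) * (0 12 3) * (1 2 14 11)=(0 6 8 12 3)(1 2 14 11)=[6, 2, 14, 0, 4, 5, 8, 7, 12, 9, 10, 1, 3, 13, 11]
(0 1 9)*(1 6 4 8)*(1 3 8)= (0 6 4 1 9)(3 8)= [6, 9, 2, 8, 1, 5, 4, 7, 3, 0]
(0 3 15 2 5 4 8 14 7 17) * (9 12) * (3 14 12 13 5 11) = (0 14 7 17)(2 11 3 15)(4 8 12 9 13 5) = [14, 1, 11, 15, 8, 4, 6, 17, 12, 13, 10, 3, 9, 5, 7, 2, 16, 0]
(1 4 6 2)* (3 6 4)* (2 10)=[0, 3, 1, 6, 4, 5, 10, 7, 8, 9, 2]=(1 3 6 10 2)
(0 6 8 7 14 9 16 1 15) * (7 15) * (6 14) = [14, 7, 2, 3, 4, 5, 8, 6, 15, 16, 10, 11, 12, 13, 9, 0, 1] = (0 14 9 16 1 7 6 8 15)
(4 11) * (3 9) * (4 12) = (3 9)(4 11 12) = [0, 1, 2, 9, 11, 5, 6, 7, 8, 3, 10, 12, 4]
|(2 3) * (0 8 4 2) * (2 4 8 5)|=4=|(8)(0 5 2 3)|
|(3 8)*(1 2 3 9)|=|(1 2 3 8 9)|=5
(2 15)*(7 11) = (2 15)(7 11) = [0, 1, 15, 3, 4, 5, 6, 11, 8, 9, 10, 7, 12, 13, 14, 2]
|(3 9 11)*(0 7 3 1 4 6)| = 8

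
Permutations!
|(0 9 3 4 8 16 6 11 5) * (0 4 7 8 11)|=|(0 9 3 7 8 16 6)(4 11 5)|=21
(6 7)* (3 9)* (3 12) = (3 9 12)(6 7) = [0, 1, 2, 9, 4, 5, 7, 6, 8, 12, 10, 11, 3]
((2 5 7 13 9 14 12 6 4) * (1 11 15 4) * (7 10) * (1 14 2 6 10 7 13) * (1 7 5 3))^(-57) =(1 4 12 9)(2 11 6 10)(3 15 14 13) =((1 11 15 4 6 14 12 10 13 9 2 3))^(-57)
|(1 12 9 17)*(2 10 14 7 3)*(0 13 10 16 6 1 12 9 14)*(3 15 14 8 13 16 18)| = 30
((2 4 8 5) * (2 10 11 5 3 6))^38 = (2 3 4 6 8)(5 11 10)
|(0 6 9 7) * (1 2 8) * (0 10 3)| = 6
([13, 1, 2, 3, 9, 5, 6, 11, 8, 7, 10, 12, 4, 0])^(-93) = (0 13)(4 7 12 9 11)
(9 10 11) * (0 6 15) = (0 6 15)(9 10 11) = [6, 1, 2, 3, 4, 5, 15, 7, 8, 10, 11, 9, 12, 13, 14, 0]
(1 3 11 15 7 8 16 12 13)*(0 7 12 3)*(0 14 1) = (0 7 8 16 3 11 15 12 13)(1 14) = [7, 14, 2, 11, 4, 5, 6, 8, 16, 9, 10, 15, 13, 0, 1, 12, 3]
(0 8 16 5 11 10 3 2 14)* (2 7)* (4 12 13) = (0 8 16 5 11 10 3 7 2 14)(4 12 13) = [8, 1, 14, 7, 12, 11, 6, 2, 16, 9, 3, 10, 13, 4, 0, 15, 5]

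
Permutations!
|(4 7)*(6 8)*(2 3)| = 2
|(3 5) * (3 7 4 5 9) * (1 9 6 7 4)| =|(1 9 3 6 7)(4 5)| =10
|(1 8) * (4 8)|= |(1 4 8)|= 3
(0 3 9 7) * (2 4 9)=(0 3 2 4 9 7)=[3, 1, 4, 2, 9, 5, 6, 0, 8, 7]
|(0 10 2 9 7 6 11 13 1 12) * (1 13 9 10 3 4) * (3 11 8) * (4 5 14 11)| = 8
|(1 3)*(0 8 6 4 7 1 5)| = 8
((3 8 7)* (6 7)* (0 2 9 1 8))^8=(9)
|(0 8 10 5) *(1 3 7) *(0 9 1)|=8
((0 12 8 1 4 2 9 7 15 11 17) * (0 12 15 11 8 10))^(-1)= ((0 15 8 1 4 2 9 7 11 17 12 10))^(-1)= (0 10 12 17 11 7 9 2 4 1 8 15)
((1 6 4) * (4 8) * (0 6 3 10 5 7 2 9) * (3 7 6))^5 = ((0 3 10 5 6 8 4 1 7 2 9))^5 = (0 8 9 6 2 5 7 10 1 3 4)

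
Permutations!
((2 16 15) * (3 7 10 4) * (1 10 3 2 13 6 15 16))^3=((16)(1 10 4 2)(3 7)(6 15 13))^3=(16)(1 2 4 10)(3 7)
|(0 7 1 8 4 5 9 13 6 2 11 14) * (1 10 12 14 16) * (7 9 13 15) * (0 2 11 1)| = |(0 9 15 7 10 12 14 2 1 8 4 5 13 6 11 16)| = 16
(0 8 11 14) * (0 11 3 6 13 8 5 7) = [5, 1, 2, 6, 4, 7, 13, 0, 3, 9, 10, 14, 12, 8, 11] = (0 5 7)(3 6 13 8)(11 14)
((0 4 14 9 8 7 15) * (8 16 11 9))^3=(16)(0 8)(4 7)(14 15)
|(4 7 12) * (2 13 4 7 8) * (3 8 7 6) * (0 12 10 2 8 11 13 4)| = 12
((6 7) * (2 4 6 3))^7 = (2 6 3 4 7) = ((2 4 6 7 3))^7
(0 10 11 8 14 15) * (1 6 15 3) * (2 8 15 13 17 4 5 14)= (0 10 11 15)(1 6 13 17 4 5 14 3)(2 8)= [10, 6, 8, 1, 5, 14, 13, 7, 2, 9, 11, 15, 12, 17, 3, 0, 16, 4]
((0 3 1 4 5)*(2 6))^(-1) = ((0 3 1 4 5)(2 6))^(-1) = (0 5 4 1 3)(2 6)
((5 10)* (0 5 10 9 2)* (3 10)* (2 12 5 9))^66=(0 9 12 5 2)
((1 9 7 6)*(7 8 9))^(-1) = ((1 7 6)(8 9))^(-1) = (1 6 7)(8 9)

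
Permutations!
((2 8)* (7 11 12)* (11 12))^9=((2 8)(7 12))^9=(2 8)(7 12)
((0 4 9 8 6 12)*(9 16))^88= (0 8 4 6 16 12 9)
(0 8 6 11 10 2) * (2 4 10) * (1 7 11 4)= (0 8 6 4 10 1 7 11 2)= [8, 7, 0, 3, 10, 5, 4, 11, 6, 9, 1, 2]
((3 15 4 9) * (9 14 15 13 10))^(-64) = (4 15 14)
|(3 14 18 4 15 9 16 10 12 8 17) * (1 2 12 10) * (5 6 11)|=|(1 2 12 8 17 3 14 18 4 15 9 16)(5 6 11)|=12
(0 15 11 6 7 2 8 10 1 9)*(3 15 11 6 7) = [11, 9, 8, 15, 4, 5, 3, 2, 10, 0, 1, 7, 12, 13, 14, 6] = (0 11 7 2 8 10 1 9)(3 15 6)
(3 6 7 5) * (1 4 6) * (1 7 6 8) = [0, 4, 2, 7, 8, 3, 6, 5, 1] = (1 4 8)(3 7 5)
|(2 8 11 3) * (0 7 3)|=|(0 7 3 2 8 11)|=6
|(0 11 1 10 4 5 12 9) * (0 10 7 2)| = |(0 11 1 7 2)(4 5 12 9 10)| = 5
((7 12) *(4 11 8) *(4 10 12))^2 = (4 8 12)(7 11 10)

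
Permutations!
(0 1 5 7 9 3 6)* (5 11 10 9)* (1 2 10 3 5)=(0 2 10 9 5 7 1 11 3 6)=[2, 11, 10, 6, 4, 7, 0, 1, 8, 5, 9, 3]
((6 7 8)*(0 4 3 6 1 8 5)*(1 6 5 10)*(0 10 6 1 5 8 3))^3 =(0 4)(5 10)(6 7)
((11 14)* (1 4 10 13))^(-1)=((1 4 10 13)(11 14))^(-1)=(1 13 10 4)(11 14)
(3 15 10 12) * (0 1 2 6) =(0 1 2 6)(3 15 10 12) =[1, 2, 6, 15, 4, 5, 0, 7, 8, 9, 12, 11, 3, 13, 14, 10]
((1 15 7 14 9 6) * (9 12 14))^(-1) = (1 6 9 7 15)(12 14)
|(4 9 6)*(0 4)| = 4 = |(0 4 9 6)|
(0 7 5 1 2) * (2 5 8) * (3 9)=(0 7 8 2)(1 5)(3 9)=[7, 5, 0, 9, 4, 1, 6, 8, 2, 3]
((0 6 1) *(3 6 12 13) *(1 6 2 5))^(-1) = ((0 12 13 3 2 5 1))^(-1) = (0 1 5 2 3 13 12)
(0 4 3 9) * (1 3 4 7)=[7, 3, 2, 9, 4, 5, 6, 1, 8, 0]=(0 7 1 3 9)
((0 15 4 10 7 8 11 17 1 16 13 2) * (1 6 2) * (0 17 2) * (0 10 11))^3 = (0 11 6 8 4 17 7 15 2 10)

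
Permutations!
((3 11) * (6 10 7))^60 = ((3 11)(6 10 7))^60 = (11)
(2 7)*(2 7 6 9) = [0, 1, 6, 3, 4, 5, 9, 7, 8, 2] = (2 6 9)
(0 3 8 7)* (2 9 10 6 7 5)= (0 3 8 5 2 9 10 6 7)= [3, 1, 9, 8, 4, 2, 7, 0, 5, 10, 6]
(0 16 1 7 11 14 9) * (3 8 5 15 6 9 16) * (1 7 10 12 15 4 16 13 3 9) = (0 9)(1 10 12 15 6)(3 8 5 4 16 7 11 14 13) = [9, 10, 2, 8, 16, 4, 1, 11, 5, 0, 12, 14, 15, 3, 13, 6, 7]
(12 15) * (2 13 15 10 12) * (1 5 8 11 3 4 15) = (1 5 8 11 3 4 15 2 13)(10 12) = [0, 5, 13, 4, 15, 8, 6, 7, 11, 9, 12, 3, 10, 1, 14, 2]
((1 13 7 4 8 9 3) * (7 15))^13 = ((1 13 15 7 4 8 9 3))^13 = (1 8 15 3 4 13 9 7)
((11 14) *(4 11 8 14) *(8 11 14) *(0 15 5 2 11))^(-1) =(0 14 4 11 2 5 15)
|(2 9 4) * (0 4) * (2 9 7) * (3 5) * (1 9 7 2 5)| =|(0 4 7 5 3 1 9)| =7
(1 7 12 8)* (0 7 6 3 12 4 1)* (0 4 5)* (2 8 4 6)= (0 7 5)(1 2 8 6 3 12 4)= [7, 2, 8, 12, 1, 0, 3, 5, 6, 9, 10, 11, 4]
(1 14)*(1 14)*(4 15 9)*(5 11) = (4 15 9)(5 11) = [0, 1, 2, 3, 15, 11, 6, 7, 8, 4, 10, 5, 12, 13, 14, 9]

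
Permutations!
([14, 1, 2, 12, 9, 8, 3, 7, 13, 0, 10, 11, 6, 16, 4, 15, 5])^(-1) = (0 9 4 14)(3 6 12)(5 16 13 8)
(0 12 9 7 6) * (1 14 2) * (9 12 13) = (0 13 9 7 6)(1 14 2) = [13, 14, 1, 3, 4, 5, 0, 6, 8, 7, 10, 11, 12, 9, 2]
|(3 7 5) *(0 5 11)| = 5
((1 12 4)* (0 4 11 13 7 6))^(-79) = ((0 4 1 12 11 13 7 6))^(-79) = (0 4 1 12 11 13 7 6)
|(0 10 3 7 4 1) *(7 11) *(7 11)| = 6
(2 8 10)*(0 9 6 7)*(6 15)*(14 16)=(0 9 15 6 7)(2 8 10)(14 16)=[9, 1, 8, 3, 4, 5, 7, 0, 10, 15, 2, 11, 12, 13, 16, 6, 14]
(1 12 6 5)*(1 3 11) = (1 12 6 5 3 11) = [0, 12, 2, 11, 4, 3, 5, 7, 8, 9, 10, 1, 6]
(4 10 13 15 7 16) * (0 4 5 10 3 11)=(0 4 3 11)(5 10 13 15 7 16)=[4, 1, 2, 11, 3, 10, 6, 16, 8, 9, 13, 0, 12, 15, 14, 7, 5]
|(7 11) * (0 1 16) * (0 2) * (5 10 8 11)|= 20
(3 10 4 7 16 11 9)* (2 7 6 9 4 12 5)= [0, 1, 7, 10, 6, 2, 9, 16, 8, 3, 12, 4, 5, 13, 14, 15, 11]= (2 7 16 11 4 6 9 3 10 12 5)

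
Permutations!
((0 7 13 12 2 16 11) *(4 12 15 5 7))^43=(0 4 12 2 16 11)(5 15 13 7)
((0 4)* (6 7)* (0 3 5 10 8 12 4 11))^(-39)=((0 11)(3 5 10 8 12 4)(6 7))^(-39)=(0 11)(3 8)(4 10)(5 12)(6 7)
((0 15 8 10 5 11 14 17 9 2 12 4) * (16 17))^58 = ((0 15 8 10 5 11 14 16 17 9 2 12 4))^58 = (0 14 4 11 12 5 2 10 9 8 17 15 16)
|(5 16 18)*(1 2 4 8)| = 12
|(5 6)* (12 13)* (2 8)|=|(2 8)(5 6)(12 13)|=2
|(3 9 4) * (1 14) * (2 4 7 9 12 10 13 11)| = 14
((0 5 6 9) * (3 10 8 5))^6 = ((0 3 10 8 5 6 9))^6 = (0 9 6 5 8 10 3)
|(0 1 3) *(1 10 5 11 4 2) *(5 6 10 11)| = 6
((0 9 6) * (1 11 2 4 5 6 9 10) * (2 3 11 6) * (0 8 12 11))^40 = ((0 10 1 6 8 12 11 3)(2 4 5))^40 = (12)(2 4 5)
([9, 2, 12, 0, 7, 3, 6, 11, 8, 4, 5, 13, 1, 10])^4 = [11, 2, 12, 7, 10, 4, 6, 5, 8, 13, 9, 3, 1, 0]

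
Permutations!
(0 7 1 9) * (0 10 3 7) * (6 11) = (1 9 10 3 7)(6 11) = [0, 9, 2, 7, 4, 5, 11, 1, 8, 10, 3, 6]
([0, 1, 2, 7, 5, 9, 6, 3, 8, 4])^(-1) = [0, 1, 2, 7, 9, 4, 6, 3, 8, 5]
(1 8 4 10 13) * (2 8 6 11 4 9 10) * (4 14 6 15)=(1 15 4 2 8 9 10 13)(6 11 14)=[0, 15, 8, 3, 2, 5, 11, 7, 9, 10, 13, 14, 12, 1, 6, 4]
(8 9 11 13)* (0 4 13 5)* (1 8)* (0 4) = (1 8 9 11 5 4 13) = [0, 8, 2, 3, 13, 4, 6, 7, 9, 11, 10, 5, 12, 1]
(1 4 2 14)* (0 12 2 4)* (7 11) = (0 12 2 14 1)(7 11) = [12, 0, 14, 3, 4, 5, 6, 11, 8, 9, 10, 7, 2, 13, 1]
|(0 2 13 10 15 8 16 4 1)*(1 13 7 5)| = 30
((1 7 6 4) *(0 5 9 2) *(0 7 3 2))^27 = ((0 5 9)(1 3 2 7 6 4))^27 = (9)(1 7)(2 4)(3 6)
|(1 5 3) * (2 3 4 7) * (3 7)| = 4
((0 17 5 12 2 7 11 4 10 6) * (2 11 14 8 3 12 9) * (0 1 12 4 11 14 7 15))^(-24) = ((0 17 5 9 2 15)(1 12 14 8 3 4 10 6))^(-24) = (17)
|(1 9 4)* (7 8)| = 6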